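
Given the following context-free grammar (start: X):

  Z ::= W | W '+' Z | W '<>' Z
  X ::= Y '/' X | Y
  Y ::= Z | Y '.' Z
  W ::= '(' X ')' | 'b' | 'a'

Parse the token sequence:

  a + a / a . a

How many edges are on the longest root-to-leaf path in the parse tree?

[X [Y [Z [W a] + [Z [W a]]]] / [X [Y [Y [Z [W a]]] . [Z [W a]]]]]

6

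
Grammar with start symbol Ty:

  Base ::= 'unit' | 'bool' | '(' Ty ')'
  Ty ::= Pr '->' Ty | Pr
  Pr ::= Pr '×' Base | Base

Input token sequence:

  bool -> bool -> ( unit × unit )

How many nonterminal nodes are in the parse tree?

14

[Ty [Pr [Base bool]] -> [Ty [Pr [Base bool]] -> [Ty [Pr [Base ( [Ty [Pr [Pr [Base unit]] × [Base unit]]] )]]]]]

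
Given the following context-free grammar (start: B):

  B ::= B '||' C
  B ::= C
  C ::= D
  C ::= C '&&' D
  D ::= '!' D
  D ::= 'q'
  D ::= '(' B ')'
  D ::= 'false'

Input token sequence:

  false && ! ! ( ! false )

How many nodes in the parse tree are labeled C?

[B [C [C [D false]] && [D ! [D ! [D ( [B [C [D ! [D false]]]] )]]]]]

3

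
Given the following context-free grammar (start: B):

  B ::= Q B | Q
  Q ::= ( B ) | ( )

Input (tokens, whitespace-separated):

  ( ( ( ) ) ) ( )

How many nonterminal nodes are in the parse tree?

8

[B [Q ( [B [Q ( [B [Q ( )]] )]] )] [B [Q ( )]]]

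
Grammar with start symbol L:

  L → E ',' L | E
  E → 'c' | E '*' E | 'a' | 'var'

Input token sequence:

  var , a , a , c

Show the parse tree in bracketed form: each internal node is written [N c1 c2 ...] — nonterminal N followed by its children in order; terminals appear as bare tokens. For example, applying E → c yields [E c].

L
E , L
var , L
var , E , L
var , a , L
var , a , E , L
var , a , a , L
var , a , a , E
var , a , a , c

[L [E var] , [L [E a] , [L [E a] , [L [E c]]]]]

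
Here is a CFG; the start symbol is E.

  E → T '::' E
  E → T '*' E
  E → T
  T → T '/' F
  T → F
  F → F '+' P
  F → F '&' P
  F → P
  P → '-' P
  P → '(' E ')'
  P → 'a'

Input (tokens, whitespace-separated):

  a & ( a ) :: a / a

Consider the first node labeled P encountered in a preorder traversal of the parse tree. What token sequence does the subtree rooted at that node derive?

[E [T [F [F [P a]] & [P ( [E [T [F [P a]]]] )]]] :: [E [T [T [F [P a]]] / [F [P a]]]]]

a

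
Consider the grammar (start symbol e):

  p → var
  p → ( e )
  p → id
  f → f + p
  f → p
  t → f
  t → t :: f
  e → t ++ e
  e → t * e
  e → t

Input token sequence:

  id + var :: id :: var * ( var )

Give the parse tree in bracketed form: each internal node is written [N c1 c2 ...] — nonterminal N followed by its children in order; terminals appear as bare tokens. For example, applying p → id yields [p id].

[e [t [t [t [f [f [p id]] + [p var]]] :: [f [p id]]] :: [f [p var]]] * [e [t [f [p ( [e [t [f [p var]]]] )]]]]]

e
t * e
t :: f * e
t :: f :: f * e
f :: f :: f * e
f + p :: f :: f * e
p + p :: f :: f * e
id + p :: f :: f * e
id + var :: f :: f * e
id + var :: p :: f * e
id + var :: id :: f * e
id + var :: id :: p * e
id + var :: id :: var * e
id + var :: id :: var * t
id + var :: id :: var * f
id + var :: id :: var * p
id + var :: id :: var * ( e )
id + var :: id :: var * ( t )
id + var :: id :: var * ( f )
id + var :: id :: var * ( p )
id + var :: id :: var * ( var )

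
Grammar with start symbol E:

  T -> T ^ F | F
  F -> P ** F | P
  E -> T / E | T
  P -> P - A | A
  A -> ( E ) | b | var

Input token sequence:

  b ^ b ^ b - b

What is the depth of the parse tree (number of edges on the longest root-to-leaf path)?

[E [T [T [T [F [P [A b]]]] ^ [F [P [A b]]]] ^ [F [P [P [A b]] - [A b]]]]]

7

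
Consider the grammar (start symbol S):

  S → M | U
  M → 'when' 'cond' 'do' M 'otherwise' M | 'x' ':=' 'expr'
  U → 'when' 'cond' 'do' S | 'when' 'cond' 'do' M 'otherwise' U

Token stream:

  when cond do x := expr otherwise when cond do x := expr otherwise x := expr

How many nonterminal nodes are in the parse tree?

[S [M when cond do [M x := expr] otherwise [M when cond do [M x := expr] otherwise [M x := expr]]]]

6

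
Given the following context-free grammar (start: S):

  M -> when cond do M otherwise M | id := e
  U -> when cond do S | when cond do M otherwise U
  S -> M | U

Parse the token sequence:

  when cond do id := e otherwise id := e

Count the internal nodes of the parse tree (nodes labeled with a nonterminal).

4

[S [M when cond do [M id := e] otherwise [M id := e]]]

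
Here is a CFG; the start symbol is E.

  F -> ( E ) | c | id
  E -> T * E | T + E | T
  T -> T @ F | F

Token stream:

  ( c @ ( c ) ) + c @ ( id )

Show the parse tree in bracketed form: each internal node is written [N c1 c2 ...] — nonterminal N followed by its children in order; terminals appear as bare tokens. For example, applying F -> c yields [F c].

E
T + E
F + E
( E ) + E
( T ) + E
( T @ F ) + E
( F @ F ) + E
( c @ F ) + E
( c @ ( E ) ) + E
( c @ ( T ) ) + E
( c @ ( F ) ) + E
( c @ ( c ) ) + E
( c @ ( c ) ) + T
( c @ ( c ) ) + T @ F
( c @ ( c ) ) + F @ F
( c @ ( c ) ) + c @ F
( c @ ( c ) ) + c @ ( E )
( c @ ( c ) ) + c @ ( T )
( c @ ( c ) ) + c @ ( F )
( c @ ( c ) ) + c @ ( id )

[E [T [F ( [E [T [T [F c]] @ [F ( [E [T [F c]]] )]]] )]] + [E [T [T [F c]] @ [F ( [E [T [F id]]] )]]]]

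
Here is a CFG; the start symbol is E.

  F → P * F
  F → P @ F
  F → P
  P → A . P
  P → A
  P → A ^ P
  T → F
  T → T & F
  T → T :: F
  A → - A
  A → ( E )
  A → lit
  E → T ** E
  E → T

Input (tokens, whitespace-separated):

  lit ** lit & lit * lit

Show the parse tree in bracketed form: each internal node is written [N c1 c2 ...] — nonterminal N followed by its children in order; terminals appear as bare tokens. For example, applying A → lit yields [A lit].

[E [T [F [P [A lit]]]] ** [E [T [T [F [P [A lit]]]] & [F [P [A lit]] * [F [P [A lit]]]]]]]

E
T ** E
F ** E
P ** E
A ** E
lit ** E
lit ** T
lit ** T & F
lit ** F & F
lit ** P & F
lit ** A & F
lit ** lit & F
lit ** lit & P * F
lit ** lit & A * F
lit ** lit & lit * F
lit ** lit & lit * P
lit ** lit & lit * A
lit ** lit & lit * lit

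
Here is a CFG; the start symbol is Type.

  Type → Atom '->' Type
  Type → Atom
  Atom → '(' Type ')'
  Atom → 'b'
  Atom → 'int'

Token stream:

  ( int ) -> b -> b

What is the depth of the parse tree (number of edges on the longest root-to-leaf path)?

4

[Type [Atom ( [Type [Atom int]] )] -> [Type [Atom b] -> [Type [Atom b]]]]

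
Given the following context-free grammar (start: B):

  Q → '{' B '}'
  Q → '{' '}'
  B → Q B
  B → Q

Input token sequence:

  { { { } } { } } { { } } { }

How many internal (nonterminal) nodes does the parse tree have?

[B [Q { [B [Q { [B [Q { }]] }] [B [Q { }]]] }] [B [Q { [B [Q { }]] }] [B [Q { }]]]]

14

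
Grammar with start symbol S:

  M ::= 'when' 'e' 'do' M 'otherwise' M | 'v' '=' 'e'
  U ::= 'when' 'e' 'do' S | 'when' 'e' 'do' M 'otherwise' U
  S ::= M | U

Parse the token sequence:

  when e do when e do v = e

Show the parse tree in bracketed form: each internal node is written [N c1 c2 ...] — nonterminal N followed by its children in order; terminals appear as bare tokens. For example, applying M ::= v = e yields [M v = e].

S
U
when e do S
when e do U
when e do when e do S
when e do when e do M
when e do when e do v = e

[S [U when e do [S [U when e do [S [M v = e]]]]]]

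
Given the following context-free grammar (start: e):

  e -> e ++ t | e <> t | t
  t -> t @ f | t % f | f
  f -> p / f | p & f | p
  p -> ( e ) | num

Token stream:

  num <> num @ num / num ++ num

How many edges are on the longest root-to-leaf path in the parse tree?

[e [e [e [t [f [p num]]]] <> [t [t [f [p num]]] @ [f [p num] / [f [p num]]]]] ++ [t [f [p num]]]]

6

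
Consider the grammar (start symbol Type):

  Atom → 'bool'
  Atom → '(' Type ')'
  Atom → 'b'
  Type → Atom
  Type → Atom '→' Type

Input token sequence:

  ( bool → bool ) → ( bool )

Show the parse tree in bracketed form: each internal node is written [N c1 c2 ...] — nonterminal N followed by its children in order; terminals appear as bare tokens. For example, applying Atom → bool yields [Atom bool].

[Type [Atom ( [Type [Atom bool] → [Type [Atom bool]]] )] → [Type [Atom ( [Type [Atom bool]] )]]]

Type
Atom → Type
( Type ) → Type
( Atom → Type ) → Type
( bool → Type ) → Type
( bool → Atom ) → Type
( bool → bool ) → Type
( bool → bool ) → Atom
( bool → bool ) → ( Type )
( bool → bool ) → ( Atom )
( bool → bool ) → ( bool )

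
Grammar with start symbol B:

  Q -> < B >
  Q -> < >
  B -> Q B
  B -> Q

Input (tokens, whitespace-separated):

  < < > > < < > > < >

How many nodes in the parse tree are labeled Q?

5

[B [Q < [B [Q < >]] >] [B [Q < [B [Q < >]] >] [B [Q < >]]]]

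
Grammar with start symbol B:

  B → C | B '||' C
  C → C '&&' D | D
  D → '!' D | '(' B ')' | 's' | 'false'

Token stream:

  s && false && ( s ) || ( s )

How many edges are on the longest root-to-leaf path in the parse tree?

7

[B [B [C [C [C [D s]] && [D false]] && [D ( [B [C [D s]]] )]]] || [C [D ( [B [C [D s]]] )]]]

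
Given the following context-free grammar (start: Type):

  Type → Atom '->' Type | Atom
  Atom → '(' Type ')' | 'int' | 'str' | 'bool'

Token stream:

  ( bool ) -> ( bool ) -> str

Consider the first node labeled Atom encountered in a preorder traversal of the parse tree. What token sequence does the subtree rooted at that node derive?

[Type [Atom ( [Type [Atom bool]] )] -> [Type [Atom ( [Type [Atom bool]] )] -> [Type [Atom str]]]]

( bool )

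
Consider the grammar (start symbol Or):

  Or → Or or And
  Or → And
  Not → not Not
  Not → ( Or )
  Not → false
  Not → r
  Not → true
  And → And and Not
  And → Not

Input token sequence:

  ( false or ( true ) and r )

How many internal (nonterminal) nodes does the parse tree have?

[Or [And [Not ( [Or [Or [And [Not false]]] or [And [And [Not ( [Or [And [Not true]]] )]] and [Not r]]] )]]]

14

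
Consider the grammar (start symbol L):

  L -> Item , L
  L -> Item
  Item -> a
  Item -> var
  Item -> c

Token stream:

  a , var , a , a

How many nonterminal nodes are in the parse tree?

[L [Item a] , [L [Item var] , [L [Item a] , [L [Item a]]]]]

8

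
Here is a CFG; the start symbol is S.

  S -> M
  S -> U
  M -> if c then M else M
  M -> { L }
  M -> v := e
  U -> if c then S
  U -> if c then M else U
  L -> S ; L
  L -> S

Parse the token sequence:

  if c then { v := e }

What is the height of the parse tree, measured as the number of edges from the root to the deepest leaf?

7

[S [U if c then [S [M { [L [S [M v := e]]] }]]]]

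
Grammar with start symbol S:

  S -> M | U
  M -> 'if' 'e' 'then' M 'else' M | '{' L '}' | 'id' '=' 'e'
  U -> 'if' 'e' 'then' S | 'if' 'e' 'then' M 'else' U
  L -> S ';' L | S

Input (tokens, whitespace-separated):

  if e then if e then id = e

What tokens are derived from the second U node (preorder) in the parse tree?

if e then id = e

[S [U if e then [S [U if e then [S [M id = e]]]]]]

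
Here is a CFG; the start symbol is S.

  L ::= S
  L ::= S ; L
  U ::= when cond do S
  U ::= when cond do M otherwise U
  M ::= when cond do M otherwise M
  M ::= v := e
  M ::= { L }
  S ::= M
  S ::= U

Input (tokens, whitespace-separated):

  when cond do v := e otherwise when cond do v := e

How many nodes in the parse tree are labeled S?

2

[S [U when cond do [M v := e] otherwise [U when cond do [S [M v := e]]]]]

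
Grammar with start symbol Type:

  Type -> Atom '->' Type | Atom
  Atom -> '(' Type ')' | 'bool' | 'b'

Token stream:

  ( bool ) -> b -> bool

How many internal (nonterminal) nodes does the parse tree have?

8

[Type [Atom ( [Type [Atom bool]] )] -> [Type [Atom b] -> [Type [Atom bool]]]]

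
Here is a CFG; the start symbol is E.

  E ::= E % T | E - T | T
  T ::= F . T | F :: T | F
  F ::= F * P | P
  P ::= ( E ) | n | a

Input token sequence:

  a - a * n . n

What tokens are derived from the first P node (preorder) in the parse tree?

a

[E [E [T [F [P a]]]] - [T [F [F [P a]] * [P n]] . [T [F [P n]]]]]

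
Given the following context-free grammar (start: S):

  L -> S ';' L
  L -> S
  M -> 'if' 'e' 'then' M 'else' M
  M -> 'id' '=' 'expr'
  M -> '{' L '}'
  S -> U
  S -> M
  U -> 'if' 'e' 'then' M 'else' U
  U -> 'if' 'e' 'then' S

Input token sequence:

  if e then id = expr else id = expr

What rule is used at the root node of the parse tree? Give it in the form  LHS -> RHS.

S -> M

[S [M if e then [M id = expr] else [M id = expr]]]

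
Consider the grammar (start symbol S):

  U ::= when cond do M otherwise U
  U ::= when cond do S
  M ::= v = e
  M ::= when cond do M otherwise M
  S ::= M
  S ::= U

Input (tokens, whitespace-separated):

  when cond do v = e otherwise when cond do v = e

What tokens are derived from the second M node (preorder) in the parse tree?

v = e

[S [U when cond do [M v = e] otherwise [U when cond do [S [M v = e]]]]]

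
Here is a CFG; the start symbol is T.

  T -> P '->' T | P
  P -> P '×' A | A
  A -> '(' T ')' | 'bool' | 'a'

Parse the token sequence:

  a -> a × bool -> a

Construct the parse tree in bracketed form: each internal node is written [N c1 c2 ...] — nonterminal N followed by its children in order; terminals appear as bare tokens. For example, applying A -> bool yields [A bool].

[T [P [A a]] -> [T [P [P [A a]] × [A bool]] -> [T [P [A a]]]]]

T
P -> T
A -> T
a -> T
a -> P -> T
a -> P × A -> T
a -> A × A -> T
a -> a × A -> T
a -> a × bool -> T
a -> a × bool -> P
a -> a × bool -> A
a -> a × bool -> a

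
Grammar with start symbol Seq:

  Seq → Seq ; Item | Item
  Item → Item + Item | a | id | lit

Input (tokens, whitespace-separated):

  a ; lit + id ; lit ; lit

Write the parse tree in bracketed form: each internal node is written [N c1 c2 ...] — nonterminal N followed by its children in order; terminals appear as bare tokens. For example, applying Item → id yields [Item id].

[Seq [Seq [Seq [Seq [Item a]] ; [Item [Item lit] + [Item id]]] ; [Item lit]] ; [Item lit]]

Seq
Seq ; Item
Seq ; Item ; Item
Seq ; Item ; Item ; Item
Item ; Item ; Item ; Item
a ; Item ; Item ; Item
a ; Item + Item ; Item ; Item
a ; lit + Item ; Item ; Item
a ; lit + id ; Item ; Item
a ; lit + id ; lit ; Item
a ; lit + id ; lit ; lit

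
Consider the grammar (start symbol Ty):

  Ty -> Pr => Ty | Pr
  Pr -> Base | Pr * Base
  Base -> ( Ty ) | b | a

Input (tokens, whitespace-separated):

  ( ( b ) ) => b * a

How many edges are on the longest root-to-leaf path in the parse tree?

[Ty [Pr [Base ( [Ty [Pr [Base ( [Ty [Pr [Base b]]] )]]] )]] => [Ty [Pr [Pr [Base b]] * [Base a]]]]

9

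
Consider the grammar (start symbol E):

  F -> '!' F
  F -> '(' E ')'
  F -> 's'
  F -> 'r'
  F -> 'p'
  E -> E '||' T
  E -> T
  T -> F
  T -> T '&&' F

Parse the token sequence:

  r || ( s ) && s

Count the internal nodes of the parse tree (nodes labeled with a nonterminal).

[E [E [T [F r]]] || [T [T [F ( [E [T [F s]]] )]] && [F s]]]

11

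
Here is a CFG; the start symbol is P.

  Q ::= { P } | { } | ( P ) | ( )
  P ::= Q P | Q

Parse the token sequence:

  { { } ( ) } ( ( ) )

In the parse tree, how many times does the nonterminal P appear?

5

[P [Q { [P [Q { }] [P [Q ( )]]] }] [P [Q ( [P [Q ( )]] )]]]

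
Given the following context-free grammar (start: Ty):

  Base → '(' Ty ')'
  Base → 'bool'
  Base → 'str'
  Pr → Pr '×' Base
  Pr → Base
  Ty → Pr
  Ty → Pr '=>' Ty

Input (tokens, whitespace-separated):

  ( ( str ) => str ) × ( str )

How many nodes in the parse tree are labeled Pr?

[Ty [Pr [Pr [Base ( [Ty [Pr [Base ( [Ty [Pr [Base str]]] )]] => [Ty [Pr [Base str]]]] )]] × [Base ( [Ty [Pr [Base str]]] )]]]

6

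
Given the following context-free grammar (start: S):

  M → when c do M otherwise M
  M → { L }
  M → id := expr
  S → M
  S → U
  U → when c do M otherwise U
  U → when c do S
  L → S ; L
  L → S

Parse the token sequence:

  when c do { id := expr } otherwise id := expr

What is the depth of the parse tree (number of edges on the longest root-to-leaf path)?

[S [M when c do [M { [L [S [M id := expr]]] }] otherwise [M id := expr]]]

6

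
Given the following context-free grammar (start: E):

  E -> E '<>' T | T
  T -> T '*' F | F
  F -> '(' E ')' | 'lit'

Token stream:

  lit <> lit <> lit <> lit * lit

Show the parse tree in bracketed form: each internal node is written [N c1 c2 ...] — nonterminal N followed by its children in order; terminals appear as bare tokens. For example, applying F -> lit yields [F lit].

E
E <> T
E <> T <> T
E <> T <> T <> T
T <> T <> T <> T
F <> T <> T <> T
lit <> T <> T <> T
lit <> F <> T <> T
lit <> lit <> T <> T
lit <> lit <> F <> T
lit <> lit <> lit <> T
lit <> lit <> lit <> T * F
lit <> lit <> lit <> F * F
lit <> lit <> lit <> lit * F
lit <> lit <> lit <> lit * lit

[E [E [E [E [T [F lit]]] <> [T [F lit]]] <> [T [F lit]]] <> [T [T [F lit]] * [F lit]]]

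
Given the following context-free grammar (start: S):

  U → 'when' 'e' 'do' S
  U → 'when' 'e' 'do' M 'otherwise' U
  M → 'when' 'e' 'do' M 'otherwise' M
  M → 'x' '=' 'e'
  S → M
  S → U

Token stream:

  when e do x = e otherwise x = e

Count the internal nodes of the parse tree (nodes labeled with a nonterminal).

[S [M when e do [M x = e] otherwise [M x = e]]]

4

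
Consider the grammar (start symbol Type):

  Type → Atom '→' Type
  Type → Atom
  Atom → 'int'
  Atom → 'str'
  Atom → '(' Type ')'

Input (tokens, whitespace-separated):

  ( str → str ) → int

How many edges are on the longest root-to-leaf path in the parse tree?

5

[Type [Atom ( [Type [Atom str] → [Type [Atom str]]] )] → [Type [Atom int]]]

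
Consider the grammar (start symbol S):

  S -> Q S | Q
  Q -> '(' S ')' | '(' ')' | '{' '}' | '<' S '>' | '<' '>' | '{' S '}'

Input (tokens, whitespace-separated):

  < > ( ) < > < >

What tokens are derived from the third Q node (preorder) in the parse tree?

< >

[S [Q < >] [S [Q ( )] [S [Q < >] [S [Q < >]]]]]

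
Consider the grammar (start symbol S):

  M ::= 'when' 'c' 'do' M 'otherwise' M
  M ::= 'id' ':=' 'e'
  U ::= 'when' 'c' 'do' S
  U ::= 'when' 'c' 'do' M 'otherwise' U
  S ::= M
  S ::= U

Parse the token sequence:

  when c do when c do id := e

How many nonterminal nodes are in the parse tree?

6

[S [U when c do [S [U when c do [S [M id := e]]]]]]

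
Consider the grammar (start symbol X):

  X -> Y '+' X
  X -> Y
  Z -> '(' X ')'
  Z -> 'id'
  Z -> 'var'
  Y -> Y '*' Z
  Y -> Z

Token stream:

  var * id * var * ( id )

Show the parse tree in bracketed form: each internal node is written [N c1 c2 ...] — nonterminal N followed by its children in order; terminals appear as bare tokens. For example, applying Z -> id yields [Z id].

X
Y
Y * Z
Y * Z * Z
Y * Z * Z * Z
Z * Z * Z * Z
var * Z * Z * Z
var * id * Z * Z
var * id * var * Z
var * id * var * ( X )
var * id * var * ( Y )
var * id * var * ( Z )
var * id * var * ( id )

[X [Y [Y [Y [Y [Z var]] * [Z id]] * [Z var]] * [Z ( [X [Y [Z id]]] )]]]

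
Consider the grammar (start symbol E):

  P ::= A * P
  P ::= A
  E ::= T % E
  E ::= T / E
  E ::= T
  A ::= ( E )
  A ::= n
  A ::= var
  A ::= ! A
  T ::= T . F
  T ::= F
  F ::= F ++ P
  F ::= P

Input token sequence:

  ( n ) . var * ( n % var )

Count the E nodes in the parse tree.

4

[E [T [T [F [P [A ( [E [T [F [P [A n]]]]] )]]]] . [F [P [A var] * [P [A ( [E [T [F [P [A n]]]] % [E [T [F [P [A var]]]]]] )]]]]]]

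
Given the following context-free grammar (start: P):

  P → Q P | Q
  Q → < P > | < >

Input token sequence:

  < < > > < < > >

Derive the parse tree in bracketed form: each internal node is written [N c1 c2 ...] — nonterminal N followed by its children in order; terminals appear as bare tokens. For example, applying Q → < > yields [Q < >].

[P [Q < [P [Q < >]] >] [P [Q < [P [Q < >]] >]]]

P
Q P
< P > P
< Q > P
< < > > P
< < > > Q
< < > > < P >
< < > > < Q >
< < > > < < > >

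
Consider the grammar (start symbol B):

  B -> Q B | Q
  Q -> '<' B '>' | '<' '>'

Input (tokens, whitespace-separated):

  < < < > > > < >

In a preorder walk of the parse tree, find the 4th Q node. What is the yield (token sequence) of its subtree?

< >

[B [Q < [B [Q < [B [Q < >]] >]] >] [B [Q < >]]]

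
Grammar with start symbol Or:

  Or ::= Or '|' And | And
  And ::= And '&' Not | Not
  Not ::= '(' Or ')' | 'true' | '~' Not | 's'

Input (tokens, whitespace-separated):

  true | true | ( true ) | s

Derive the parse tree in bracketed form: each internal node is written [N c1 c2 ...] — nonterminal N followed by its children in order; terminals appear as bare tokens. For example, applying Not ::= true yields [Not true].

[Or [Or [Or [Or [And [Not true]]] | [And [Not true]]] | [And [Not ( [Or [And [Not true]]] )]]] | [And [Not s]]]

Or
Or | And
Or | And | And
Or | And | And | And
And | And | And | And
Not | And | And | And
true | And | And | And
true | Not | And | And
true | true | And | And
true | true | Not | And
true | true | ( Or ) | And
true | true | ( And ) | And
true | true | ( Not ) | And
true | true | ( true ) | And
true | true | ( true ) | Not
true | true | ( true ) | s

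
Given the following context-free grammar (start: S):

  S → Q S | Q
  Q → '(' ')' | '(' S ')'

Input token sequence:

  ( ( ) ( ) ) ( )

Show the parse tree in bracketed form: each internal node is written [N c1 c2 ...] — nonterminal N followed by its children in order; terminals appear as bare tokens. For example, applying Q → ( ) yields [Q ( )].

S
Q S
( S ) S
( Q S ) S
( ( ) S ) S
( ( ) Q ) S
( ( ) ( ) ) S
( ( ) ( ) ) Q
( ( ) ( ) ) ( )

[S [Q ( [S [Q ( )] [S [Q ( )]]] )] [S [Q ( )]]]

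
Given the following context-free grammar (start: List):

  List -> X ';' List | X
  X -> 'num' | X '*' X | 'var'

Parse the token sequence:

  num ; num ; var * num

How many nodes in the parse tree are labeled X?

[List [X num] ; [List [X num] ; [List [X [X var] * [X num]]]]]

5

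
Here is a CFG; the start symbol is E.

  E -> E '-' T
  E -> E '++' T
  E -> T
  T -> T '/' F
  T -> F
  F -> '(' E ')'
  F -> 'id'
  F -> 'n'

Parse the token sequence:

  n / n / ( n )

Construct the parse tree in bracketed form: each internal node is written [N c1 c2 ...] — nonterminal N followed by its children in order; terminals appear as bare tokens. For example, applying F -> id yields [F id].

[E [T [T [T [F n]] / [F n]] / [F ( [E [T [F n]]] )]]]

E
T
T / F
T / F / F
F / F / F
n / F / F
n / n / F
n / n / ( E )
n / n / ( T )
n / n / ( F )
n / n / ( n )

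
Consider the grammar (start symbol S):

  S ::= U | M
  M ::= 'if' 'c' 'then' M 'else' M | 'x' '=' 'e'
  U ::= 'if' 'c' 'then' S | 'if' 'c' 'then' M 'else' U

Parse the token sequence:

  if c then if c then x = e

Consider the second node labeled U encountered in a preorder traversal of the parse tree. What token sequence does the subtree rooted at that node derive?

if c then x = e

[S [U if c then [S [U if c then [S [M x = e]]]]]]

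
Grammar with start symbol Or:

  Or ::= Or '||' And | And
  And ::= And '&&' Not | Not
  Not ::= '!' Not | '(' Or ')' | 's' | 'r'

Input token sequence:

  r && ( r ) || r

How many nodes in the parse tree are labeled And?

[Or [Or [And [And [Not r]] && [Not ( [Or [And [Not r]]] )]]] || [And [Not r]]]

4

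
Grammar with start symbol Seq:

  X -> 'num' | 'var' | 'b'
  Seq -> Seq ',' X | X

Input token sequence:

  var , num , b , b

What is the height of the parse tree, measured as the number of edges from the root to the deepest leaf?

[Seq [Seq [Seq [Seq [X var]] , [X num]] , [X b]] , [X b]]

5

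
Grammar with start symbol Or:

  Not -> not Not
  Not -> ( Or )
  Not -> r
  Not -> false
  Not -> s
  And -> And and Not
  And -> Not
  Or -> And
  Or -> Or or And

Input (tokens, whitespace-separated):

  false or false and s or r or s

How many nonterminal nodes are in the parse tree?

14

[Or [Or [Or [Or [And [Not false]]] or [And [And [Not false]] and [Not s]]] or [And [Not r]]] or [And [Not s]]]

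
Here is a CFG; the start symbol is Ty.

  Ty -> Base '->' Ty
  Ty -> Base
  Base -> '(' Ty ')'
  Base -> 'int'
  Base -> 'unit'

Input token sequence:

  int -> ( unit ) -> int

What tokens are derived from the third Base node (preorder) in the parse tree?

[Ty [Base int] -> [Ty [Base ( [Ty [Base unit]] )] -> [Ty [Base int]]]]

unit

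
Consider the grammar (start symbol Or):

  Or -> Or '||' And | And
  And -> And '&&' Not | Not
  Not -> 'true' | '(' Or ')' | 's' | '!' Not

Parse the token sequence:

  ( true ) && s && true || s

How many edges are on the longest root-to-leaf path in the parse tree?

[Or [Or [And [And [And [Not ( [Or [And [Not true]]] )]] && [Not s]] && [Not true]]] || [And [Not s]]]

9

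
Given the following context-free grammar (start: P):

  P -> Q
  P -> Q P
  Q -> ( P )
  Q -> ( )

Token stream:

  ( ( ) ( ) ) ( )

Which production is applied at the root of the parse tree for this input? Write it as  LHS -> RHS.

P -> Q P

[P [Q ( [P [Q ( )] [P [Q ( )]]] )] [P [Q ( )]]]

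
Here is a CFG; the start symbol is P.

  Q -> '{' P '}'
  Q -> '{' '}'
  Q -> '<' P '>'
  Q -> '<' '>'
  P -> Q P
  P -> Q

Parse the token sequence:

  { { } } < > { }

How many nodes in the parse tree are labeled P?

[P [Q { [P [Q { }]] }] [P [Q < >] [P [Q { }]]]]

4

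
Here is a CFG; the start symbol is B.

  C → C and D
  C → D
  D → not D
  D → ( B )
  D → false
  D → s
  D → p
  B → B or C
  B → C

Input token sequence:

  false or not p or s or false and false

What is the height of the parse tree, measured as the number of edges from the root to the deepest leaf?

6

[B [B [B [B [C [D false]]] or [C [D not [D p]]]] or [C [D s]]] or [C [C [D false]] and [D false]]]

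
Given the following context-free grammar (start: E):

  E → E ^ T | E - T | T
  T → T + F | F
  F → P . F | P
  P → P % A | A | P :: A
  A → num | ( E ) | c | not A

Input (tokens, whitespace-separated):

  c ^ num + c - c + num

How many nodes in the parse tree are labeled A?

5

[E [E [E [T [F [P [A c]]]]] ^ [T [T [F [P [A num]]]] + [F [P [A c]]]]] - [T [T [F [P [A c]]]] + [F [P [A num]]]]]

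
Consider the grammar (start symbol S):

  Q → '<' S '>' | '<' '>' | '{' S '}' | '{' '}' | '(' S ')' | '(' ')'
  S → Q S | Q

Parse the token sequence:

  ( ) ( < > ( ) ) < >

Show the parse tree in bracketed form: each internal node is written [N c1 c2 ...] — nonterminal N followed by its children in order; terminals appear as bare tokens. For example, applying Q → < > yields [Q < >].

[S [Q ( )] [S [Q ( [S [Q < >] [S [Q ( )]]] )] [S [Q < >]]]]

S
Q S
( ) S
( ) Q S
( ) ( S ) S
( ) ( Q S ) S
( ) ( < > S ) S
( ) ( < > Q ) S
( ) ( < > ( ) ) S
( ) ( < > ( ) ) Q
( ) ( < > ( ) ) < >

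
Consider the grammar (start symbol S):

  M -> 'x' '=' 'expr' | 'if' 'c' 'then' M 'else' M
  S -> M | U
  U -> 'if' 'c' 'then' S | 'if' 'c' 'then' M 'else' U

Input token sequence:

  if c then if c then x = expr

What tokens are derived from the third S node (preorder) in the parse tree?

x = expr

[S [U if c then [S [U if c then [S [M x = expr]]]]]]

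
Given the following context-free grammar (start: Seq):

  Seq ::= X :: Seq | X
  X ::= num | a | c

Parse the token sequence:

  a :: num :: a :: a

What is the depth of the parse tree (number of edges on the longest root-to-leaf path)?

[Seq [X a] :: [Seq [X num] :: [Seq [X a] :: [Seq [X a]]]]]

5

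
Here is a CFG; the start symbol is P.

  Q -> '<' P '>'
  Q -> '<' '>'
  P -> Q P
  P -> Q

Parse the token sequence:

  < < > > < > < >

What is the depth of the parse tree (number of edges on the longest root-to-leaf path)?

4

[P [Q < [P [Q < >]] >] [P [Q < >] [P [Q < >]]]]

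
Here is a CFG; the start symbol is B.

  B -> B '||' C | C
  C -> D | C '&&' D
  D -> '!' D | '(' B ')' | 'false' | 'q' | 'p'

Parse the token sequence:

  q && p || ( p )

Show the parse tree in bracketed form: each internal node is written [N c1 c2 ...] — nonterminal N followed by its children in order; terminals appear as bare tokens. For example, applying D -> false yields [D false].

B
B || C
C || C
C && D || C
D && D || C
q && D || C
q && p || C
q && p || D
q && p || ( B )
q && p || ( C )
q && p || ( D )
q && p || ( p )

[B [B [C [C [D q]] && [D p]]] || [C [D ( [B [C [D p]]] )]]]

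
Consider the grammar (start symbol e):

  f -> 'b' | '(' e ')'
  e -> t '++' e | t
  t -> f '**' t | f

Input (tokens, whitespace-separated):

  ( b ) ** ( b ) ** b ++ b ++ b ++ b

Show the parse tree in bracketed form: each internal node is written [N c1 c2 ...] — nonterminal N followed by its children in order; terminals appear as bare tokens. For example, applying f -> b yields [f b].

e
t ++ e
f ** t ++ e
( e ) ** t ++ e
( t ) ** t ++ e
( f ) ** t ++ e
( b ) ** t ++ e
( b ) ** f ** t ++ e
( b ) ** ( e ) ** t ++ e
( b ) ** ( t ) ** t ++ e
( b ) ** ( f ) ** t ++ e
( b ) ** ( b ) ** t ++ e
( b ) ** ( b ) ** f ++ e
( b ) ** ( b ) ** b ++ e
( b ) ** ( b ) ** b ++ t ++ e
( b ) ** ( b ) ** b ++ f ++ e
( b ) ** ( b ) ** b ++ b ++ e
( b ) ** ( b ) ** b ++ b ++ t ++ e
( b ) ** ( b ) ** b ++ b ++ f ++ e
( b ) ** ( b ) ** b ++ b ++ b ++ e
( b ) ** ( b ) ** b ++ b ++ b ++ t
( b ) ** ( b ) ** b ++ b ++ b ++ f
( b ) ** ( b ) ** b ++ b ++ b ++ b

[e [t [f ( [e [t [f b]]] )] ** [t [f ( [e [t [f b]]] )] ** [t [f b]]]] ++ [e [t [f b]] ++ [e [t [f b]] ++ [e [t [f b]]]]]]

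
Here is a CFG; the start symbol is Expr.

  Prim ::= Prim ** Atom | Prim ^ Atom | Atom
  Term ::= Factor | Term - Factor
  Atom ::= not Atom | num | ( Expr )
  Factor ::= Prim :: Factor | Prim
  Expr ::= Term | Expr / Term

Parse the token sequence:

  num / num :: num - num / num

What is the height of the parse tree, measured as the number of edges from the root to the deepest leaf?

[Expr [Expr [Expr [Term [Factor [Prim [Atom num]]]]] / [Term [Term [Factor [Prim [Atom num]] :: [Factor [Prim [Atom num]]]]] - [Factor [Prim [Atom num]]]]] / [Term [Factor [Prim [Atom num]]]]]

8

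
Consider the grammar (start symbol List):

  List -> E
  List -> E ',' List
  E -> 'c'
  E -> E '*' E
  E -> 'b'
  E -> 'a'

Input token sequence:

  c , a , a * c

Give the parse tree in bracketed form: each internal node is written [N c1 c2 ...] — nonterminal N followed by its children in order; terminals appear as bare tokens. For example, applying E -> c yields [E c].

List
E , List
c , List
c , E , List
c , a , List
c , a , E
c , a , E * E
c , a , a * E
c , a , a * c

[List [E c] , [List [E a] , [List [E [E a] * [E c]]]]]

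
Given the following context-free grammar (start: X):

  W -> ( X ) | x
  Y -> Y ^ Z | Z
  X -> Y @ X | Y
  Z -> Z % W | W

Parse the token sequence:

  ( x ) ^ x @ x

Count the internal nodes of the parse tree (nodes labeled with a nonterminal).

[X [Y [Y [Z [W ( [X [Y [Z [W x]]]] )]]] ^ [Z [W x]]] @ [X [Y [Z [W x]]]]]

15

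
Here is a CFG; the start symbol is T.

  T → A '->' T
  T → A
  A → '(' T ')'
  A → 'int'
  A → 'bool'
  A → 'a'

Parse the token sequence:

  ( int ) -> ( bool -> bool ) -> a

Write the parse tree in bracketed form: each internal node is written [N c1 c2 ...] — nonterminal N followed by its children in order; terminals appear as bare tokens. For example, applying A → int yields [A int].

[T [A ( [T [A int]] )] -> [T [A ( [T [A bool] -> [T [A bool]]] )] -> [T [A a]]]]

T
A -> T
( T ) -> T
( A ) -> T
( int ) -> T
( int ) -> A -> T
( int ) -> ( T ) -> T
( int ) -> ( A -> T ) -> T
( int ) -> ( bool -> T ) -> T
( int ) -> ( bool -> A ) -> T
( int ) -> ( bool -> bool ) -> T
( int ) -> ( bool -> bool ) -> A
( int ) -> ( bool -> bool ) -> a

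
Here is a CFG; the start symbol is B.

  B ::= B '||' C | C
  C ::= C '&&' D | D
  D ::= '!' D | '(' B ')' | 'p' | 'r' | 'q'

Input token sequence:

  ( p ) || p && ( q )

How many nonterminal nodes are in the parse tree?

[B [B [C [D ( [B [C [D p]]] )]]] || [C [C [D p]] && [D ( [B [C [D q]]] )]]]

14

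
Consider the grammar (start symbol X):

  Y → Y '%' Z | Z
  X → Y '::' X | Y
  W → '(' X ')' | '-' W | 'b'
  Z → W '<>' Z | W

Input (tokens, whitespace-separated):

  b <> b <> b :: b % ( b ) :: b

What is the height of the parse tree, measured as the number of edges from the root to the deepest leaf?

9

[X [Y [Z [W b] <> [Z [W b] <> [Z [W b]]]]] :: [X [Y [Y [Z [W b]]] % [Z [W ( [X [Y [Z [W b]]]] )]]] :: [X [Y [Z [W b]]]]]]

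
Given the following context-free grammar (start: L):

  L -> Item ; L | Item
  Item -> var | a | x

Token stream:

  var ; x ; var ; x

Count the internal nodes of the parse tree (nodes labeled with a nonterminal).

[L [Item var] ; [L [Item x] ; [L [Item var] ; [L [Item x]]]]]

8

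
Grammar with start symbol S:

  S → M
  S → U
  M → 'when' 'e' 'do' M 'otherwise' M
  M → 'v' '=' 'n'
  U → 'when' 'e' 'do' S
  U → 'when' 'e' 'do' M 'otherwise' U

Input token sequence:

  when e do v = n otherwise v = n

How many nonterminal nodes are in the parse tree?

4

[S [M when e do [M v = n] otherwise [M v = n]]]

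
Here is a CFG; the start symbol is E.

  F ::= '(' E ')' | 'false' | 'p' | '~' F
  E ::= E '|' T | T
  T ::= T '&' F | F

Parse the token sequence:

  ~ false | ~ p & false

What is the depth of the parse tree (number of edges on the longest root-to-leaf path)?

[E [E [T [F ~ [F false]]]] | [T [T [F ~ [F p]]] & [F false]]]

5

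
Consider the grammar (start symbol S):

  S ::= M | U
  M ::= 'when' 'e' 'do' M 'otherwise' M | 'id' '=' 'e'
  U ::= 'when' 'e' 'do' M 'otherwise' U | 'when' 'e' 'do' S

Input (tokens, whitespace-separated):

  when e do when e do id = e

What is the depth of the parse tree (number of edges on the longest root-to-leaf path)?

6

[S [U when e do [S [U when e do [S [M id = e]]]]]]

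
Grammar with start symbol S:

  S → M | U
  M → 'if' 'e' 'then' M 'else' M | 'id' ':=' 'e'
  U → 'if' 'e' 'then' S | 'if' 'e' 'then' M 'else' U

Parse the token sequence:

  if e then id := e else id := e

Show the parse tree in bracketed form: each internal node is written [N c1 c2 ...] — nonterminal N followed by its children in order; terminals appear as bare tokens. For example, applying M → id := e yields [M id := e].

S
M
if e then M else M
if e then id := e else M
if e then id := e else id := e

[S [M if e then [M id := e] else [M id := e]]]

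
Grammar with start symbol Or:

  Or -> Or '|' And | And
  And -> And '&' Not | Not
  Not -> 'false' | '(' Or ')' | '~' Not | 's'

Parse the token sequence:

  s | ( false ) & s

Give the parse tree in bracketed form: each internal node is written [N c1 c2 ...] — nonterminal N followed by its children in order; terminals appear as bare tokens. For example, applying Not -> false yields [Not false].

[Or [Or [And [Not s]]] | [And [And [Not ( [Or [And [Not false]]] )]] & [Not s]]]

Or
Or | And
And | And
Not | And
s | And
s | And & Not
s | Not & Not
s | ( Or ) & Not
s | ( And ) & Not
s | ( Not ) & Not
s | ( false ) & Not
s | ( false ) & s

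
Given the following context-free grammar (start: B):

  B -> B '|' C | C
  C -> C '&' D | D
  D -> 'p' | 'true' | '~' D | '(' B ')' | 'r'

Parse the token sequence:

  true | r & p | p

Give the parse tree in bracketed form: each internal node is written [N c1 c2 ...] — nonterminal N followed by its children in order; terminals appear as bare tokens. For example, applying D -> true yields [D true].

[B [B [B [C [D true]]] | [C [C [D r]] & [D p]]] | [C [D p]]]

B
B | C
B | C | C
C | C | C
D | C | C
true | C | C
true | C & D | C
true | D & D | C
true | r & D | C
true | r & p | C
true | r & p | D
true | r & p | p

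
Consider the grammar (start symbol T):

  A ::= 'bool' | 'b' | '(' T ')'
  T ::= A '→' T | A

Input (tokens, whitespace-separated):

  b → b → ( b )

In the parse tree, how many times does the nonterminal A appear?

4

[T [A b] → [T [A b] → [T [A ( [T [A b]] )]]]]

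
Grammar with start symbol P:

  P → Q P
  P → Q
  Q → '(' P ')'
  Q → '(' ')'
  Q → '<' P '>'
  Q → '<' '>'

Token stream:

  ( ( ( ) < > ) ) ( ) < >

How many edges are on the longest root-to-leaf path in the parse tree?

7

[P [Q ( [P [Q ( [P [Q ( )] [P [Q < >]]] )]] )] [P [Q ( )] [P [Q < >]]]]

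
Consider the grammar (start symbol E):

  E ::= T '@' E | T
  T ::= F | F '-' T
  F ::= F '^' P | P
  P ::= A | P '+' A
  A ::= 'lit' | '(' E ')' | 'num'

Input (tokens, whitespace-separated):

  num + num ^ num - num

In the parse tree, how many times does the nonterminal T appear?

2

[E [T [F [F [P [P [A num]] + [A num]]] ^ [P [A num]]] - [T [F [P [A num]]]]]]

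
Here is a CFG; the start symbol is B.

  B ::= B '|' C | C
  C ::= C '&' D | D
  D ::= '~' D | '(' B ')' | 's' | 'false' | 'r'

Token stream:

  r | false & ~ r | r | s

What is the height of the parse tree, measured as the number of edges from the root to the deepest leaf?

6

[B [B [B [B [C [D r]]] | [C [C [D false]] & [D ~ [D r]]]] | [C [D r]]] | [C [D s]]]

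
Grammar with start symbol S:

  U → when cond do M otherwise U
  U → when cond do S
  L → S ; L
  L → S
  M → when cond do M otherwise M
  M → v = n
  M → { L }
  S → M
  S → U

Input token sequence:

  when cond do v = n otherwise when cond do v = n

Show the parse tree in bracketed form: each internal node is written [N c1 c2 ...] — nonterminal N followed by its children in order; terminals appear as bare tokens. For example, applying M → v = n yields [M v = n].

S
U
when cond do M otherwise U
when cond do v = n otherwise U
when cond do v = n otherwise when cond do S
when cond do v = n otherwise when cond do M
when cond do v = n otherwise when cond do v = n

[S [U when cond do [M v = n] otherwise [U when cond do [S [M v = n]]]]]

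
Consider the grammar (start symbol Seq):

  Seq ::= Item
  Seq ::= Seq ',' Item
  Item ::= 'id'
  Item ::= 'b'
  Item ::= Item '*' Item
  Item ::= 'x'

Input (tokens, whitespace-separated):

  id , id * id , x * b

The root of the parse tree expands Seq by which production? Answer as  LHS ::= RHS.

Seq ::= Seq ',' Item

[Seq [Seq [Seq [Item id]] , [Item [Item id] * [Item id]]] , [Item [Item x] * [Item b]]]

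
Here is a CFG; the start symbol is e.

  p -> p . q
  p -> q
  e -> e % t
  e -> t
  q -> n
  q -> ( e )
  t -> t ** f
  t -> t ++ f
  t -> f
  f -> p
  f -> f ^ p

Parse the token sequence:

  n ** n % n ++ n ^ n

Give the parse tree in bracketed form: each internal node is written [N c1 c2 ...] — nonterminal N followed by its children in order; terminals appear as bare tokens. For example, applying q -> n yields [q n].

[e [e [t [t [f [p [q n]]]] ** [f [p [q n]]]]] % [t [t [f [p [q n]]]] ++ [f [f [p [q n]]] ^ [p [q n]]]]]

e
e % t
t % t
t ** f % t
f ** f % t
p ** f % t
q ** f % t
n ** f % t
n ** p % t
n ** q % t
n ** n % t
n ** n % t ++ f
n ** n % f ++ f
n ** n % p ++ f
n ** n % q ++ f
n ** n % n ++ f
n ** n % n ++ f ^ p
n ** n % n ++ p ^ p
n ** n % n ++ q ^ p
n ** n % n ++ n ^ p
n ** n % n ++ n ^ q
n ** n % n ++ n ^ n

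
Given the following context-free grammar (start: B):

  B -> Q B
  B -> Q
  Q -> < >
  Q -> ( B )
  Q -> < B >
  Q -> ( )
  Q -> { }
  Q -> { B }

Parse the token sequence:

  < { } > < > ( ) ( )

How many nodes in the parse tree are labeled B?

5

[B [Q < [B [Q { }]] >] [B [Q < >] [B [Q ( )] [B [Q ( )]]]]]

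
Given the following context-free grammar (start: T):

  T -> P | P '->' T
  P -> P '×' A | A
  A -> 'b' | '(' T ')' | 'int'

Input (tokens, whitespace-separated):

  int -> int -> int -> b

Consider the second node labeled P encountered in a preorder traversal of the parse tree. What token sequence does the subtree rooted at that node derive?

int

[T [P [A int]] -> [T [P [A int]] -> [T [P [A int]] -> [T [P [A b]]]]]]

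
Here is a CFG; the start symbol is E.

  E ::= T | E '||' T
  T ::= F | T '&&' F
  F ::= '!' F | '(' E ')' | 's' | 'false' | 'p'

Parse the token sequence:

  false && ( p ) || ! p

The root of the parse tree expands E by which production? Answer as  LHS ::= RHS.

E ::= E '||' T

[E [E [T [T [F false]] && [F ( [E [T [F p]]] )]]] || [T [F ! [F p]]]]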